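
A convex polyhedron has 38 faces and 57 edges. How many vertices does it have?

Here V − E + F = 2.
V = 2 + E − F = 2 + 57 − 38 = 21.

21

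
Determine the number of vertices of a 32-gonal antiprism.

An antiprism on an n-gon has two n-gon caps and 2n triangles: V = 2·32 = 64, E = 4·32 = 128, F = 2·32 + 2 = 66.
Check: V − E + F = 64 − 128 + 66 = 2.

64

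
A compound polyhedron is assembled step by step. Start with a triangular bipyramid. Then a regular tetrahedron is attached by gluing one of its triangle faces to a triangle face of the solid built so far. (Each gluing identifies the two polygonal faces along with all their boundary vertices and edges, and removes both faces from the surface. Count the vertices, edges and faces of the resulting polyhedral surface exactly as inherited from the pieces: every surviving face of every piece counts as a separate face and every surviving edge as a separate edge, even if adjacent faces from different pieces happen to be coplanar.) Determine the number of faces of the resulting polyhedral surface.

8

A triangular bipyramid: V=5, E=9, F=6.
Attach a regular tetrahedron (V=4, E=6, F=4) along a 3-gon: merge 3 vertices and 3 edges, delete both glued faces → V=6, E=12, F=8.
Check: V − E + F = 6 − 12 + 8 = 2.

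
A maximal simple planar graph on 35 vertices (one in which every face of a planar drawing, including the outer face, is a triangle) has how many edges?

99

In a plane triangulation 3F = 2E and V − E + F = 2, so E = 3V − 6 = 3·35 − 6 = 99.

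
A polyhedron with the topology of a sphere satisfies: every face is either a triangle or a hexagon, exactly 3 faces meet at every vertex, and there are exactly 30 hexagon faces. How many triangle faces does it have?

4

Let x be the number of triangles; then F = 30 + x.
Edge–face incidences: 2E = 6·30 + 3·x = 180 + 3x.
Every vertex has degree 3, so 3V = 2E.
Euler: V − E + F = 2 ⇒ (2E)/3 − E + (30 + x) = 2.
Multiply by 6: 2·(2E) − 3·(2E) + 6·(30 + x) = 12, i.e. 180 + 6x − (180 + 3x) = 12.
Collecting terms: 3x = 12, so x = 4.
Then 2E = 180 + 3·4 = 192, so E = 96, V = 2E/3 = 64, F = 30 + 4 = 34.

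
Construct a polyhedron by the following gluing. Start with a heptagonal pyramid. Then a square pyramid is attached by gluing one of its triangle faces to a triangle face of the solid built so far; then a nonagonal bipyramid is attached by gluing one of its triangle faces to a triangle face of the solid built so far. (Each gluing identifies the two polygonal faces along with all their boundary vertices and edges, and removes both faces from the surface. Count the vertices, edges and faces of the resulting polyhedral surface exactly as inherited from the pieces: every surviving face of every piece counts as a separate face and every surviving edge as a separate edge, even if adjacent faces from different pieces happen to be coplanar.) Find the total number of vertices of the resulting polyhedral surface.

18

A heptagonal pyramid: V=8, E=14, F=8.
Attach a square pyramid (V=5, E=8, F=5) along a 3-gon: merge 3 vertices and 3 edges, delete both glued faces → V=10, E=19, F=11.
Attach a nonagonal bipyramid (V=11, E=27, F=18) along a 3-gon: merge 3 vertices and 3 edges, delete both glued faces → V=18, E=43, F=27.
Check: V − E + F = 18 − 43 + 27 = 2.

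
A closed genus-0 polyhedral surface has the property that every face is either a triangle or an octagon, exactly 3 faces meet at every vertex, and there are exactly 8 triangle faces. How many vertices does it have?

Let x be the number of octagons; then F = 8 + x.
Edge–face incidences: 2E = 3·8 + 8·x = 24 + 8x.
Every vertex has degree 3, so 3V = 2E.
Euler: V − E + F = 2 ⇒ (2E)/3 − E + (8 + x) = 2.
Multiply by 6: 2·(2E) − 3·(2E) + 6·(8 + x) = 12, i.e. 48 + 6x − (24 + 8x) = 12.
Collecting terms: −2x + 24 = 12, so −2x = −12, so x = 6.
Then 2E = 24 + 8·6 = 72, so E = 36, V = 2E/3 = 24, F = 8 + 6 = 14.

24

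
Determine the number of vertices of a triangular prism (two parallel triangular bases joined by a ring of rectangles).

A prism on an n-gon has two n-gon bases and n rectangular sides: V = 2·3 = 6, E = 3·3 = 9, F = 3 + 2 = 5.

6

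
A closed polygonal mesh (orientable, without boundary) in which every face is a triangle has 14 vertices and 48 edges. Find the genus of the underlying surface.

Every face is a triangle and each edge borders two faces, so 3F = 2·48, giving F = 32.
χ = V − E + F = 14 − 48 + 32 = -2.
For a closed orientable surface χ = 2 − 2g, so g = (2 − (-2))/2 = 2.

2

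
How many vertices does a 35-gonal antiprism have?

70

An antiprism on an n-gon has two n-gon caps and 2n triangles: V = 2·35 = 70, E = 4·35 = 140, F = 2·35 + 2 = 72.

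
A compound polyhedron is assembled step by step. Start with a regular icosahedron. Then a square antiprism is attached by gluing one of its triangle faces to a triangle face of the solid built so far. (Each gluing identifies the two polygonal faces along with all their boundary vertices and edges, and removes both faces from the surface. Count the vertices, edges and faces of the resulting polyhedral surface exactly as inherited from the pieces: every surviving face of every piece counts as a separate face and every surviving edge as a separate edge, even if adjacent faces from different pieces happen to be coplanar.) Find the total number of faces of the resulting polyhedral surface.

A regular icosahedron: V=12, E=30, F=20.
Attach a square antiprism (V=8, E=16, F=10) along a 3-gon: merge 3 vertices and 3 edges, delete both glued faces → V=17, E=43, F=28.
Check: V − E + F = 17 − 43 + 28 = 2.

28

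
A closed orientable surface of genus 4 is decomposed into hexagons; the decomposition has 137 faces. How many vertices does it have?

268

χ = 2 − 2·4 = -6, and every face is a hexagon so 6F = 2E.
E = 6·137/2 = 411. Then V = -6 + E − F = -6 + 411 − 137 = 268.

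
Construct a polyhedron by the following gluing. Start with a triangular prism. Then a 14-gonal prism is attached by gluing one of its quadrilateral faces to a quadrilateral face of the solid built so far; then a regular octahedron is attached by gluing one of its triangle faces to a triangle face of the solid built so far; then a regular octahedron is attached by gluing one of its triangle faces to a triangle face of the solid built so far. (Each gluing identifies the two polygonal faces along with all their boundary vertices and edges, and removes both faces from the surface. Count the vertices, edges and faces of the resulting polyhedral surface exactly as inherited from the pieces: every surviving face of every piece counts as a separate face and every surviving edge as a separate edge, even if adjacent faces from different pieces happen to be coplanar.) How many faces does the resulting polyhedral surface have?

A triangular prism: V=6, E=9, F=5.
Attach a 14-gonal prism (V=28, E=42, F=16) along a 4-gon: merge 4 vertices and 4 edges, delete both glued faces → V=30, E=47, F=19.
Attach a regular octahedron (V=6, E=12, F=8) along a 3-gon: merge 3 vertices and 3 edges, delete both glued faces → V=33, E=56, F=25.
Attach a regular octahedron (V=6, E=12, F=8) along a 3-gon: merge 3 vertices and 3 edges, delete both glued faces → V=36, E=65, F=31.
Check: V − E + F = 36 − 65 + 31 = 2.

31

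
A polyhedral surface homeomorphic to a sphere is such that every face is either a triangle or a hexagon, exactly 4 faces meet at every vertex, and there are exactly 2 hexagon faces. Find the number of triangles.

Let x be the number of triangles; then F = 2 + x.
Edge–face incidences: 2E = 6·2 + 3·x = 12 + 3x.
Every vertex has degree 4, so 4V = 2E.
Euler: V − E + F = 2 ⇒ (2E)/4 − E + (2 + x) = 2.
Multiply by 8: 2·(2E) − 4·(2E) + 8·(2 + x) = 16, i.e. 16 + 8x − 2·(12 + 3x) = 16.
Collecting terms: 2x − 8 = 16, so 2x = 24, so x = 12.
Then 2E = 12 + 3·12 = 48, so E = 24, V = 2E/4 = 12, F = 2 + 12 = 14.

12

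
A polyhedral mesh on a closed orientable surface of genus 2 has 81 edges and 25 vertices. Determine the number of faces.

54

For a closed orientable surface of genus 2, χ = 2 − 2·2 = -2.
F = -2 − V + E = -2 − 25 + 81 = 54.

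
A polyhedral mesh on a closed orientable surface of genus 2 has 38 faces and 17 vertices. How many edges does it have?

For a closed orientable surface of genus 2, χ = 2 − 2·2 = -2.
E = V + F − (-2) = 17 + 38 − (-2) = 57.

57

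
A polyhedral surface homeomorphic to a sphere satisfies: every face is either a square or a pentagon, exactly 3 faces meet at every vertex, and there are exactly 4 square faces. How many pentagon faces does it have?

Let x be the number of pentagons; then F = 4 + x.
Edge–face incidences: 2E = 4·4 + 5·x = 16 + 5x.
Every vertex has degree 3, so 3V = 2E.
Euler: V − E + F = 2 ⇒ (2E)/3 − E + (4 + x) = 2.
Multiply by 6: 2·(2E) − 3·(2E) + 6·(4 + x) = 12, i.e. 24 + 6x − (16 + 5x) = 12.
Collecting terms: x + 8 = 12, so x = 4.
Then 2E = 16 + 5·4 = 36, so E = 18, V = 2E/3 = 12, F = 4 + 4 = 8.

4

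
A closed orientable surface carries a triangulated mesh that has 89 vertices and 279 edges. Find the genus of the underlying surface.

Every face is a triangle and each edge borders two faces, so 3F = 2·279, giving F = 186.
χ = V − E + F = 89 − 279 + 186 = -4.
For a closed orientable surface χ = 2 − 2g, so g = (2 − (-4))/2 = 3.

3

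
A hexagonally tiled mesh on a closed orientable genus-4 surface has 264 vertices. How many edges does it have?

χ = 2 − 2·4 = -6, and every face is a hexagon so 6F = 2E.
V − E + F = -6 with E = 6F/2 gives 264 − (6/2 − 1)·F = -6, so F = 135 and E = 405.

405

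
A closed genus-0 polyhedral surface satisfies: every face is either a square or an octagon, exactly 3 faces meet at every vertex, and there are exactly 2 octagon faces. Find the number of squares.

Let x be the number of squares; then F = 2 + x.
Edge–face incidences: 2E = 8·2 + 4·x = 16 + 4x.
Every vertex has degree 3, so 3V = 2E.
Euler: V − E + F = 2 ⇒ (2E)/3 − E + (2 + x) = 2.
Multiply by 6: 2·(2E) − 3·(2E) + 6·(2 + x) = 12, i.e. 12 + 6x − (16 + 4x) = 12.
Collecting terms: 2x − 4 = 12, so 2x = 16, so x = 8.
Then 2E = 16 + 4·8 = 48, so E = 24, V = 2E/3 = 16, F = 2 + 8 = 10.

8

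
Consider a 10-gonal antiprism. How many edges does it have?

An antiprism on an n-gon has two n-gon caps and 2n triangles: V = 2·10 = 20, E = 4·10 = 40, F = 2·10 + 2 = 22.

40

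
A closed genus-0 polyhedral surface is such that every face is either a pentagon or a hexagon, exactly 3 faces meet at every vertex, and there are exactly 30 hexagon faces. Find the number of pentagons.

Let x be the number of pentagons; then F = 30 + x.
Edge–face incidences: 2E = 6·30 + 5·x = 180 + 5x.
Every vertex has degree 3, so 3V = 2E.
Euler: V − E + F = 2 ⇒ (2E)/3 − E + (30 + x) = 2.
Multiply by 6: 2·(2E) − 3·(2E) + 6·(30 + x) = 12, i.e. 180 + 6x − (180 + 5x) = 12.
Collecting terms: x = 12.
Then 2E = 180 + 5·12 = 240, so E = 120, V = 2E/3 = 80, F = 30 + 12 = 42.

12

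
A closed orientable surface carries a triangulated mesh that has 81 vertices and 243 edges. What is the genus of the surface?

Every face is a triangle and each edge borders two faces, so 3F = 2·243, giving F = 162.
χ = V − E + F = 81 − 243 + 162 = 0.
For a closed orientable surface χ = 2 − 2g, so g = (2 − (0))/2 = 1.

1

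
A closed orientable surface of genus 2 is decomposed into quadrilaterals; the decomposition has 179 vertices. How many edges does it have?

362

χ = 2 − 2·2 = -2, and every face is a square so 4F = 2E.
V − E + F = -2 with E = 4F/2 gives 179 − (4/2 − 1)·F = -2, so F = 181 and E = 362.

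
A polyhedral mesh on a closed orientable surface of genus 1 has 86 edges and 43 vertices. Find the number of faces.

For a closed orientable surface of genus 1, χ = 2 − 2·1 = 0.
F = 0 − V + E = 0 − 43 + 86 = 43.

43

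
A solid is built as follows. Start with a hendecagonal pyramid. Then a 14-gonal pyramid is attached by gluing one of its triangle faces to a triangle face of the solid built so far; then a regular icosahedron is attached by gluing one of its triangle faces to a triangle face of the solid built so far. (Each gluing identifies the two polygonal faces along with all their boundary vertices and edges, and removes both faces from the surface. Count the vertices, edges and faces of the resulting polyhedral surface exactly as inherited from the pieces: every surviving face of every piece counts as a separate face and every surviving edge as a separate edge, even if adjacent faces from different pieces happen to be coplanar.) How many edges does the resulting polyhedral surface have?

A hendecagonal pyramid: V=12, E=22, F=12.
Attach a 14-gonal pyramid (V=15, E=28, F=15) along a 3-gon: merge 3 vertices and 3 edges, delete both glued faces → V=24, E=47, F=25.
Attach a regular icosahedron (V=12, E=30, F=20) along a 3-gon: merge 3 vertices and 3 edges, delete both glued faces → V=33, E=74, F=43.
Check: V − E + F = 33 − 74 + 43 = 2.

74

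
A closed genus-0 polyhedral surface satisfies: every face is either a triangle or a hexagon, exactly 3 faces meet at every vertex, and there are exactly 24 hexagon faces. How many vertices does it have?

52

Let x be the number of triangles; then F = 24 + x.
Edge–face incidences: 2E = 6·24 + 3·x = 144 + 3x.
Every vertex has degree 3, so 3V = 2E.
Euler: V − E + F = 2 ⇒ (2E)/3 − E + (24 + x) = 2.
Multiply by 6: 2·(2E) − 3·(2E) + 6·(24 + x) = 12, i.e. 144 + 6x − (144 + 3x) = 12.
Collecting terms: 3x = 12, so x = 4.
Then 2E = 144 + 3·4 = 156, so E = 78, V = 2E/3 = 52, F = 24 + 4 = 28.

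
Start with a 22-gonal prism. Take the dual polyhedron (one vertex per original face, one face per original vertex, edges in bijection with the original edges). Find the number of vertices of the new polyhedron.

The base solid has V = 44, E = 66, F = 24.
The dual swaps V and F and preserves E: V′ = F = 24, E′ = E = 66, F′ = V = 44.

24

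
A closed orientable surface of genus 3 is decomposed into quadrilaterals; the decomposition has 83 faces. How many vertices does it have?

χ = 2 − 2·3 = -4, and every face is a square so 4F = 2E.
E = 4·83/2 = 166. Then V = -4 + E − F = -4 + 166 − 83 = 79.

79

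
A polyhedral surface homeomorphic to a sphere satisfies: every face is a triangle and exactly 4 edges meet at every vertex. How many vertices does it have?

Each face has 3 edges and each edge borders two faces, so 2E = 3F.
Each vertex has degree 4, so 4V = 2E and hence V = 3F/4.
Euler: V − E + F = 2 ⇒ (3F/4) − (3F/2) + F = 2.
Multiply by 8: (6 − 12 + 8)F = 16, i.e. 2F = 16.
So F = 8, E = 3·8/2 = 12, V = 3·8/4 = 6.

6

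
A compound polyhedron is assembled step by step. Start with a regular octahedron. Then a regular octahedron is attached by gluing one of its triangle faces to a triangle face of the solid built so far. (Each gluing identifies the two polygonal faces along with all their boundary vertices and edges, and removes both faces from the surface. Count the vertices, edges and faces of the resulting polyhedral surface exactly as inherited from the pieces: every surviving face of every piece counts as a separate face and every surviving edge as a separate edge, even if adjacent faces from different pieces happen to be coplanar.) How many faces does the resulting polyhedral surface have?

A regular octahedron: V=6, E=12, F=8.
Attach a regular octahedron (V=6, E=12, F=8) along a 3-gon: merge 3 vertices and 3 edges, delete both glued faces → V=9, E=21, F=14.
Check: V − E + F = 9 − 21 + 14 = 2.

14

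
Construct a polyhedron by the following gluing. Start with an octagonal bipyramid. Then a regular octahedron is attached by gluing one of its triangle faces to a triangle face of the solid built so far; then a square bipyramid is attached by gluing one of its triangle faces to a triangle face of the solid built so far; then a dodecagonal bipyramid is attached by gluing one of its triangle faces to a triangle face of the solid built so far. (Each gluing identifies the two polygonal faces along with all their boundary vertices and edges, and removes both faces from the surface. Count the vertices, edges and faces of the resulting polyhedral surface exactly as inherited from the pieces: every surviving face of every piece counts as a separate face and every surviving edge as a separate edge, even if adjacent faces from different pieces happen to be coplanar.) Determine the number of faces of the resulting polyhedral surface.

An octagonal bipyramid: V=10, E=24, F=16.
Attach a regular octahedron (V=6, E=12, F=8) along a 3-gon: merge 3 vertices and 3 edges, delete both glued faces → V=13, E=33, F=22.
Attach a square bipyramid (V=6, E=12, F=8) along a 3-gon: merge 3 vertices and 3 edges, delete both glued faces → V=16, E=42, F=28.
Attach a dodecagonal bipyramid (V=14, E=36, F=24) along a 3-gon: merge 3 vertices and 3 edges, delete both glued faces → V=27, E=75, F=50.
Check: V − E + F = 27 − 75 + 50 = 2.

50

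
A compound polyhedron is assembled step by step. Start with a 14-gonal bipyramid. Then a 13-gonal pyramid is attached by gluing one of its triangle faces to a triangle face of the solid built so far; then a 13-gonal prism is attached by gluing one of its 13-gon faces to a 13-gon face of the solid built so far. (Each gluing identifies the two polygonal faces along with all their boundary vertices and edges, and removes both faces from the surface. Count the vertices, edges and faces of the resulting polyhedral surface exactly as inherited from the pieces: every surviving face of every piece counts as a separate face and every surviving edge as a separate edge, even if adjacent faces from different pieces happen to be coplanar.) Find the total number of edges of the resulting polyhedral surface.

91

A 14-gonal bipyramid: V=16, E=42, F=28.
Attach a 13-gonal pyramid (V=14, E=26, F=14) along a 3-gon: merge 3 vertices and 3 edges, delete both glued faces → V=27, E=65, F=40.
Attach a 13-gonal prism (V=26, E=39, F=15) along a 13-gon: merge 13 vertices and 13 edges, delete both glued faces → V=40, E=91, F=53.
Check: V − E + F = 40 − 91 + 53 = 2.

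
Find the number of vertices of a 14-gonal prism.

28

A prism on an n-gon has two n-gon bases and n rectangular sides: V = 2·14 = 28, E = 3·14 = 42, F = 14 + 2 = 16.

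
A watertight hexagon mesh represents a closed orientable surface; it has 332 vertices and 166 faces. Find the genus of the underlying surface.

1

Every face is a hexagon, so 2E = 6·166 = 996, giving E = 498.
χ = V − E + F = 332 − 498 + 166 = 0.
For a closed orientable surface χ = 2 − 2g, so g = (2 − (0))/2 = 1.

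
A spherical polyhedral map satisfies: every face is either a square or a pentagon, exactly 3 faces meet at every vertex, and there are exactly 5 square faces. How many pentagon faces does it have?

Let x be the number of pentagons; then F = 5 + x.
Edge–face incidences: 2E = 4·5 + 5·x = 20 + 5x.
Every vertex has degree 3, so 3V = 2E.
Euler: V − E + F = 2 ⇒ (2E)/3 − E + (5 + x) = 2.
Multiply by 6: 2·(2E) − 3·(2E) + 6·(5 + x) = 12, i.e. 30 + 6x − (20 + 5x) = 12.
Collecting terms: x + 10 = 12, so x = 2.
Then 2E = 20 + 5·2 = 30, so E = 15, V = 2E/3 = 10, F = 5 + 2 = 7.

2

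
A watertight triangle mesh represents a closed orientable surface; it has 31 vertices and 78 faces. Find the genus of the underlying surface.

5

Every face is a triangle, so 2E = 3·78 = 234, giving E = 117.
χ = V − E + F = 31 − 117 + 78 = -8.
For a closed orientable surface χ = 2 − 2g, so g = (2 − (-8))/2 = 5.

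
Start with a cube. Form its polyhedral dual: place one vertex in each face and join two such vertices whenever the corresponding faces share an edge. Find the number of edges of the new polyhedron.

12

The base solid has V = 8, E = 12, F = 6.
The dual swaps V and F and preserves E: V′ = F = 6, E′ = E = 12, F′ = V = 8.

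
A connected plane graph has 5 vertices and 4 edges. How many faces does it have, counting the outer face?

1

Euler's formula for a connected plane graph: V − E + F = 2, so F = 2 − 5 + 4 = 1.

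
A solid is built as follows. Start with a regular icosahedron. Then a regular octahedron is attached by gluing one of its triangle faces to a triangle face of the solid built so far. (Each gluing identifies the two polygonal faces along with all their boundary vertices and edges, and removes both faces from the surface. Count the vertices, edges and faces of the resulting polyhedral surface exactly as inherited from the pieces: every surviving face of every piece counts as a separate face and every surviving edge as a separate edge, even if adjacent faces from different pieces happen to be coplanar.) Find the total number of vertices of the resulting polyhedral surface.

A regular icosahedron: V=12, E=30, F=20.
Attach a regular octahedron (V=6, E=12, F=8) along a 3-gon: merge 3 vertices and 3 edges, delete both glued faces → V=15, E=39, F=26.
Check: V − E + F = 15 − 39 + 26 = 2.

15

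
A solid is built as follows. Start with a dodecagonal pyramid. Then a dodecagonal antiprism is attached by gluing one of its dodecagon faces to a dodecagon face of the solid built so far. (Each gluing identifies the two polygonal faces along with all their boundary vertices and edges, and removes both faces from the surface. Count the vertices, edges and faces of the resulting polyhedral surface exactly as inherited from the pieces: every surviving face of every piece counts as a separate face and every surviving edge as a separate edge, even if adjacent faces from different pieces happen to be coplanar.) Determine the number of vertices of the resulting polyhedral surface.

25

A dodecagonal pyramid: V=13, E=24, F=13.
Attach a dodecagonal antiprism (V=24, E=48, F=26) along a 12-gon: merge 12 vertices and 12 edges, delete both glued faces → V=25, E=60, F=37.
Check: V − E + F = 25 − 60 + 37 = 2.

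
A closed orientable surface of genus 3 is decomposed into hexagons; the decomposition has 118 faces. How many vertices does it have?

χ = 2 − 2·3 = -4, and every face is a hexagon so 6F = 2E.
E = 6·118/2 = 354. Then V = -4 + E − F = -4 + 354 − 118 = 232.

232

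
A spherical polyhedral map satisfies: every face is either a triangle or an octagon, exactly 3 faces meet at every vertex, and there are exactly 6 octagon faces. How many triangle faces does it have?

8

Let x be the number of triangles; then F = 6 + x.
Edge–face incidences: 2E = 8·6 + 3·x = 48 + 3x.
Every vertex has degree 3, so 3V = 2E.
Euler: V − E + F = 2 ⇒ (2E)/3 − E + (6 + x) = 2.
Multiply by 6: 2·(2E) − 3·(2E) + 6·(6 + x) = 12, i.e. 36 + 6x − (48 + 3x) = 12.
Collecting terms: 3x − 12 = 12, so 3x = 24, so x = 8.
Then 2E = 48 + 3·8 = 72, so E = 36, V = 2E/3 = 24, F = 6 + 8 = 14.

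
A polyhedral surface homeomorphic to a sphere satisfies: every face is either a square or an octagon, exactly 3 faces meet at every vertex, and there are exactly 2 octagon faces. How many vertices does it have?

16

Let x be the number of squares; then F = 2 + x.
Edge–face incidences: 2E = 8·2 + 4·x = 16 + 4x.
Every vertex has degree 3, so 3V = 2E.
Euler: V − E + F = 2 ⇒ (2E)/3 − E + (2 + x) = 2.
Multiply by 6: 2·(2E) − 3·(2E) + 6·(2 + x) = 12, i.e. 12 + 6x − (16 + 4x) = 12.
Collecting terms: 2x − 4 = 12, so 2x = 16, so x = 8.
Then 2E = 16 + 4·8 = 48, so E = 24, V = 2E/3 = 16, F = 2 + 8 = 10.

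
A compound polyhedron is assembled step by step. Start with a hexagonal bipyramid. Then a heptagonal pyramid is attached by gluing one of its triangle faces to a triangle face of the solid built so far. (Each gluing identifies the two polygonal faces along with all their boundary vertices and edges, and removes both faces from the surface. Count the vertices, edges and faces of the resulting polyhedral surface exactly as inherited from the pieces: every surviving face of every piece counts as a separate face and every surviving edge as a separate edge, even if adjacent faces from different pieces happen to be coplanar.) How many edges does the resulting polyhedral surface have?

29

A hexagonal bipyramid: V=8, E=18, F=12.
Attach a heptagonal pyramid (V=8, E=14, F=8) along a 3-gon: merge 3 vertices and 3 edges, delete both glued faces → V=13, E=29, F=18.
Check: V − E + F = 13 − 29 + 18 = 2.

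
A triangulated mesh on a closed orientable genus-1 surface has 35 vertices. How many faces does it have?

χ = 2 − 2·1 = 0, and every face is a triangle so 3F = 2E.
V − E + F = 0 with E = 3F/2 gives 35 − (3/2 − 1)·F = 0, so F = 70 and E = 105.

70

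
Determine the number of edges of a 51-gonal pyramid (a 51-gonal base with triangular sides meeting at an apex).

A pyramid on an n-gon base has one n-gon and n triangles: V = 51 + 1 = 52, E = 2·51 = 102, F = 51 + 1 = 52.
Check: V − E + F = 52 − 102 + 52 = 2.

102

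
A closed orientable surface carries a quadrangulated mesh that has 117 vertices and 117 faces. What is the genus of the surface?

Every face is a square, so 2E = 4·117 = 468, giving E = 234.
χ = V − E + F = 117 − 234 + 117 = 0.
For a closed orientable surface χ = 2 − 2g, so g = (2 − (0))/2 = 1.

1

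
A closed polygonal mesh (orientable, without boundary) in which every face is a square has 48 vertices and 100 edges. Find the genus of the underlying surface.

Every face is a square and each edge borders two faces, so 4F = 2·100, giving F = 50.
χ = V − E + F = 48 − 100 + 50 = -2.
For a closed orientable surface χ = 2 − 2g, so g = (2 − (-2))/2 = 2.

2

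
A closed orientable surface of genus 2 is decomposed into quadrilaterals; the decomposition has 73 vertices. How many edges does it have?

χ = 2 − 2·2 = -2, and every face is a square so 4F = 2E.
V − E + F = -2 with E = 4F/2 gives 73 − (4/2 − 1)·F = -2, so F = 75 and E = 150.

150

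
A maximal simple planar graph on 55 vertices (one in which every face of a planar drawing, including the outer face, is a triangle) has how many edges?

159

In a plane triangulation 3F = 2E and V − E + F = 2, so E = 3V − 6 = 3·55 − 6 = 159.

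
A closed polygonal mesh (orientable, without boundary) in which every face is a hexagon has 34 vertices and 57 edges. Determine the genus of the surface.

Every face is a hexagon and each edge borders two faces, so 6F = 2·57, giving F = 19.
χ = V − E + F = 34 − 57 + 19 = -4.
For a closed orientable surface χ = 2 − 2g, so g = (2 − (-4))/2 = 3.

3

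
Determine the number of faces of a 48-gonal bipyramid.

96

A bipyramid over an n-gon has 2n triangular faces and n + 2 vertices: V = 48 + 2 = 50, E = 3·48 = 144, F = 2·48 = 96.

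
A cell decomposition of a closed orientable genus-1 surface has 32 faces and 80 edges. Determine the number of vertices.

For a closed orientable surface of genus 1, χ = 2 − 2·1 = 0.
V = 0 + E − F = 0 + 80 − 32 = 48.

48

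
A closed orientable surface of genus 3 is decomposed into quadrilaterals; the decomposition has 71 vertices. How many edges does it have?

χ = 2 − 2·3 = -4, and every face is a square so 4F = 2E.
V − E + F = -4 with E = 4F/2 gives 71 − (4/2 − 1)·F = -4, so F = 75 and E = 150.

150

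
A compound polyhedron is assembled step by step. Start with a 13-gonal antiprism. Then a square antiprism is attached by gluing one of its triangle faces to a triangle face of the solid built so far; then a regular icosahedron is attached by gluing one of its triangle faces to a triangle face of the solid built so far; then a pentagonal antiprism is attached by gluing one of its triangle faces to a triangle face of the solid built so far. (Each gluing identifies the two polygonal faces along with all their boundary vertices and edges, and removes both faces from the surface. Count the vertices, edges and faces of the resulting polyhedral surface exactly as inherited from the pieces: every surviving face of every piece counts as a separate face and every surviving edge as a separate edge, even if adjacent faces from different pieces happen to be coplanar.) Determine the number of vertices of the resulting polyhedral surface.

47

A 13-gonal antiprism: V=26, E=52, F=28.
Attach a square antiprism (V=8, E=16, F=10) along a 3-gon: merge 3 vertices and 3 edges, delete both glued faces → V=31, E=65, F=36.
Attach a regular icosahedron (V=12, E=30, F=20) along a 3-gon: merge 3 vertices and 3 edges, delete both glued faces → V=40, E=92, F=54.
Attach a pentagonal antiprism (V=10, E=20, F=12) along a 3-gon: merge 3 vertices and 3 edges, delete both glued faces → V=47, E=109, F=64.
Check: V − E + F = 47 − 109 + 64 = 2.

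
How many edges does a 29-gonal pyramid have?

A pyramid on an n-gon base has one n-gon and n triangles: V = 29 + 1 = 30, E = 2·29 = 58, F = 29 + 1 = 30.

58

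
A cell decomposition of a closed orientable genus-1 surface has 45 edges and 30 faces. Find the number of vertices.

15

For a closed orientable surface of genus 1, χ = 2 − 2·1 = 0.
V = 0 + E − F = 0 + 45 − 30 = 15.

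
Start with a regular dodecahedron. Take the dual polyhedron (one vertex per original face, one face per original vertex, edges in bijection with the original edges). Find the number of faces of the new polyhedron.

20

The base solid has V = 20, E = 30, F = 12.
The dual swaps V and F and preserves E: V′ = F = 12, E′ = E = 30, F′ = V = 20.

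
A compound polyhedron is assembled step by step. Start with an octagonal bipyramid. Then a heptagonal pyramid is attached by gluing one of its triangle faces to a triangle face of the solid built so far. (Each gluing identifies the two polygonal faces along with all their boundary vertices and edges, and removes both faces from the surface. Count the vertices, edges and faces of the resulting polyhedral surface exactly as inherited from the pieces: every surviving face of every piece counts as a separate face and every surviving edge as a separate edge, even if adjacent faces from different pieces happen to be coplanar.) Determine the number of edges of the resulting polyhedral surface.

35

An octagonal bipyramid: V=10, E=24, F=16.
Attach a heptagonal pyramid (V=8, E=14, F=8) along a 3-gon: merge 3 vertices and 3 edges, delete both glued faces → V=15, E=35, F=22.
Check: V − E + F = 15 − 35 + 22 = 2.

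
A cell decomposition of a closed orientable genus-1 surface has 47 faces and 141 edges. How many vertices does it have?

94

For a closed orientable surface of genus 1, χ = 2 − 2·1 = 0.
V = 0 + E − F = 0 + 141 − 47 = 94.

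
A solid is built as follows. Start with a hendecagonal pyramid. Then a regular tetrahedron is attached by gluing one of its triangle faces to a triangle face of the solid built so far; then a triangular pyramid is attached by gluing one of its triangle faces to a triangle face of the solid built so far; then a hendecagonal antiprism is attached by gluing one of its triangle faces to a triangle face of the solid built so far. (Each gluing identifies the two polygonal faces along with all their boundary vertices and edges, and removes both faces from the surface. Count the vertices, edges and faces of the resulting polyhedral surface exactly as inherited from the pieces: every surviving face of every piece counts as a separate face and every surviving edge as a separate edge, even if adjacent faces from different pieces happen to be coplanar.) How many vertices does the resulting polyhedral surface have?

33

A hendecagonal pyramid: V=12, E=22, F=12.
Attach a regular tetrahedron (V=4, E=6, F=4) along a 3-gon: merge 3 vertices and 3 edges, delete both glued faces → V=13, E=25, F=14.
Attach a triangular pyramid (V=4, E=6, F=4) along a 3-gon: merge 3 vertices and 3 edges, delete both glued faces → V=14, E=28, F=16.
Attach a hendecagonal antiprism (V=22, E=44, F=24) along a 3-gon: merge 3 vertices and 3 edges, delete both glued faces → V=33, E=69, F=38.
Check: V − E + F = 33 − 69 + 38 = 2.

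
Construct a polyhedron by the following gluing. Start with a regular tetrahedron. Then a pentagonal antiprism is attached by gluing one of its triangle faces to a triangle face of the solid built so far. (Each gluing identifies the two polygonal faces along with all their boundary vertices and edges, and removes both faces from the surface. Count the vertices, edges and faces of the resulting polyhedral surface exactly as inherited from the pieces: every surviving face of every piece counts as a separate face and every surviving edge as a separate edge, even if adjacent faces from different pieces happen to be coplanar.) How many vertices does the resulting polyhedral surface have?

11

A regular tetrahedron: V=4, E=6, F=4.
Attach a pentagonal antiprism (V=10, E=20, F=12) along a 3-gon: merge 3 vertices and 3 edges, delete both glued faces → V=11, E=23, F=14.
Check: V − E + F = 11 − 23 + 14 = 2.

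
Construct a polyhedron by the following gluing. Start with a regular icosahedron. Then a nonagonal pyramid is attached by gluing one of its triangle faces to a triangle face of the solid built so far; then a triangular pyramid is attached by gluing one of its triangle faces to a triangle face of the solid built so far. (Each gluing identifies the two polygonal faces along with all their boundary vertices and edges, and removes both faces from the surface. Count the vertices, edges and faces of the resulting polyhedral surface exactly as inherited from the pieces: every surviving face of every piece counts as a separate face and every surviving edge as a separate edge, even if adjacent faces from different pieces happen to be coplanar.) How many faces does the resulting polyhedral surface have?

A regular icosahedron: V=12, E=30, F=20.
Attach a nonagonal pyramid (V=10, E=18, F=10) along a 3-gon: merge 3 vertices and 3 edges, delete both glued faces → V=19, E=45, F=28.
Attach a triangular pyramid (V=4, E=6, F=4) along a 3-gon: merge 3 vertices and 3 edges, delete both glued faces → V=20, E=48, F=30.
Check: V − E + F = 20 − 48 + 30 = 2.

30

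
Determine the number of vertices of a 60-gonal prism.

A prism on an n-gon has two n-gon bases and n rectangular sides: V = 2·60 = 120, E = 3·60 = 180, F = 60 + 2 = 62.

120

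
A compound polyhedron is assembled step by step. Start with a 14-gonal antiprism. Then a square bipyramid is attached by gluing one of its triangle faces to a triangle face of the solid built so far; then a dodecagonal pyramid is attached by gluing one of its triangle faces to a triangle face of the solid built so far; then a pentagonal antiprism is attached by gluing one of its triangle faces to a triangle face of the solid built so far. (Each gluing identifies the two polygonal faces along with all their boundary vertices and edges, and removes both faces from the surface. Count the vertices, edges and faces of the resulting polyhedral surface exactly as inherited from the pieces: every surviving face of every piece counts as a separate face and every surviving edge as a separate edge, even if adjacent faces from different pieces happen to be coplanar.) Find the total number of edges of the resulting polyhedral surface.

103

A 14-gonal antiprism: V=28, E=56, F=30.
Attach a square bipyramid (V=6, E=12, F=8) along a 3-gon: merge 3 vertices and 3 edges, delete both glued faces → V=31, E=65, F=36.
Attach a dodecagonal pyramid (V=13, E=24, F=13) along a 3-gon: merge 3 vertices and 3 edges, delete both glued faces → V=41, E=86, F=47.
Attach a pentagonal antiprism (V=10, E=20, F=12) along a 3-gon: merge 3 vertices and 3 edges, delete both glued faces → V=48, E=103, F=57.
Check: V − E + F = 48 − 103 + 57 = 2.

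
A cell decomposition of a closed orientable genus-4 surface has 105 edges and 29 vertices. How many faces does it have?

For a closed orientable surface of genus 4, χ = 2 − 2·4 = -6.
F = -6 − V + E = -6 − 29 + 105 = 70.

70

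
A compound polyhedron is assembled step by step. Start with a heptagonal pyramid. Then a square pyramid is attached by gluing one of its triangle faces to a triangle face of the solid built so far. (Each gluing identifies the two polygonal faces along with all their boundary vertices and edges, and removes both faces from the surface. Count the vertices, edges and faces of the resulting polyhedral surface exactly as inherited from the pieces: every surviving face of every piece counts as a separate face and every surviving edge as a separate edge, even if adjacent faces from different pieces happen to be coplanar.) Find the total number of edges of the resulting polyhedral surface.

A heptagonal pyramid: V=8, E=14, F=8.
Attach a square pyramid (V=5, E=8, F=5) along a 3-gon: merge 3 vertices and 3 edges, delete both glued faces → V=10, E=19, F=11.
Check: V − E + F = 10 − 19 + 11 = 2.

19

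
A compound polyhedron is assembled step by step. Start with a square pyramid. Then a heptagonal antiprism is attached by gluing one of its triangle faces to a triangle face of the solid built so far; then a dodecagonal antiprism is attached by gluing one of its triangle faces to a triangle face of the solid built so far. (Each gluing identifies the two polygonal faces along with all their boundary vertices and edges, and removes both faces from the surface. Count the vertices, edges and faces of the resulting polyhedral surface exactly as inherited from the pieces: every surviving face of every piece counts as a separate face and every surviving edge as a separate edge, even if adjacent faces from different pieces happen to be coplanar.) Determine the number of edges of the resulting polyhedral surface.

78

A square pyramid: V=5, E=8, F=5.
Attach a heptagonal antiprism (V=14, E=28, F=16) along a 3-gon: merge 3 vertices and 3 edges, delete both glued faces → V=16, E=33, F=19.
Attach a dodecagonal antiprism (V=24, E=48, F=26) along a 3-gon: merge 3 vertices and 3 edges, delete both glued faces → V=37, E=78, F=43.
Check: V − E + F = 37 − 78 + 43 = 2.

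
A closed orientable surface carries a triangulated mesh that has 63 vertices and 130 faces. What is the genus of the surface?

Every face is a triangle, so 2E = 3·130 = 390, giving E = 195.
χ = V − E + F = 63 − 195 + 130 = -2.
For a closed orientable surface χ = 2 − 2g, so g = (2 − (-2))/2 = 2.

2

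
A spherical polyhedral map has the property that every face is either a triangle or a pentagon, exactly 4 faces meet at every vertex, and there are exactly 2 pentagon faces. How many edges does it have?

Let x be the number of triangles; then F = 2 + x.
Edge–face incidences: 2E = 5·2 + 3·x = 10 + 3x.
Every vertex has degree 4, so 4V = 2E.
Euler: V − E + F = 2 ⇒ (2E)/4 − E + (2 + x) = 2.
Multiply by 8: 2·(2E) − 4·(2E) + 8·(2 + x) = 16, i.e. 16 + 8x − 2·(10 + 3x) = 16.
Collecting terms: 2x − 4 = 16, so 2x = 20, so x = 10.
Then 2E = 10 + 3·10 = 40, so E = 20, V = 2E/4 = 10, F = 2 + 10 = 12.

20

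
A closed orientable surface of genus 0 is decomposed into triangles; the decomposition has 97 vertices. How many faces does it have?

190

χ = 2 − 2·0 = 2, and every face is a triangle so 3F = 2E.
V − E + F = 2 with E = 3F/2 gives 97 − (3/2 − 1)·F = 2, so F = 190 and E = 285.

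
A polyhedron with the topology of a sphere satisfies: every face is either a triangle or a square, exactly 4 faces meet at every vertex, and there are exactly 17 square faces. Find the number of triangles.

Let x be the number of triangles; then F = 17 + x.
Edge–face incidences: 2E = 4·17 + 3·x = 68 + 3x.
Every vertex has degree 4, so 4V = 2E.
Euler: V − E + F = 2 ⇒ (2E)/4 − E + (17 + x) = 2.
Multiply by 8: 2·(2E) − 4·(2E) + 8·(17 + x) = 16, i.e. 136 + 8x − 2·(68 + 3x) = 16.
Collecting terms: 2x = 16, so x = 8.
Then 2E = 68 + 3·8 = 92, so E = 46, V = 2E/4 = 23, F = 17 + 8 = 25.

8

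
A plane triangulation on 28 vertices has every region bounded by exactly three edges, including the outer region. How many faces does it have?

In a plane triangulation 3F = 2E and V − E + F = 2, so F = 2V − 4 = 2·28 − 4 = 52.

52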